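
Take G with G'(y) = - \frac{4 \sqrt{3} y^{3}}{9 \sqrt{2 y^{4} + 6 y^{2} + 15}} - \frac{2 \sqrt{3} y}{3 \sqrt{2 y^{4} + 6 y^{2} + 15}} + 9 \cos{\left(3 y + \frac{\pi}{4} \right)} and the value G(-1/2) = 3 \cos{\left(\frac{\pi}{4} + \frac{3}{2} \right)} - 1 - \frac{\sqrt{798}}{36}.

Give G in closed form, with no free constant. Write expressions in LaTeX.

The integrand splits into summands that can be handled one at a time.
A general antiderivative is - \frac{\sqrt{\frac{2 y^{4}}{3} + 2 y^{2} + 5}}{3} + 3 \sin{\left(3 y + \frac{\pi}{4} \right)} + C.
The condition gives C = 3 \cos{\left(\frac{\pi}{4} + \frac{3}{2} \right)} - 1 - \frac{\sqrt{798}}{36} - (3 \cos{\left(\frac{\pi}{4} + \frac{3}{2} \right)} - \frac{\sqrt{798}}{36}) = -1.
So G(y) = - \frac{\sqrt{\frac{2 y^{4}}{3} + 2 y^{2} + 5}}{3} + 3 \sin{\left(3 y + \frac{\pi}{4} \right)} - 1.
Check: d/dy[- \frac{\sqrt{\frac{2 y^{4}}{3} + 2 y^{2} + 5}}{3} + 3 \sin{\left(3 y + \frac{\pi}{4} \right)} - 1] = \frac{- 4 \sqrt{3} y^{3} - 6 \sqrt{3} y + 81 \sqrt{2 y^{4} + 6 y^{2} + 15} \cos{\left(3 y + \frac{\pi}{4} \right)}}{9 \sqrt{2 y^{4} + 6 y^{2} + 15}}, which equals G'(y).

G(y) = - \frac{\sqrt{\frac{2 y^{4}}{3} + 2 y^{2} + 5}}{3} + 3 \sin{\left(3 y + \frac{\pi}{4} \right)} - 1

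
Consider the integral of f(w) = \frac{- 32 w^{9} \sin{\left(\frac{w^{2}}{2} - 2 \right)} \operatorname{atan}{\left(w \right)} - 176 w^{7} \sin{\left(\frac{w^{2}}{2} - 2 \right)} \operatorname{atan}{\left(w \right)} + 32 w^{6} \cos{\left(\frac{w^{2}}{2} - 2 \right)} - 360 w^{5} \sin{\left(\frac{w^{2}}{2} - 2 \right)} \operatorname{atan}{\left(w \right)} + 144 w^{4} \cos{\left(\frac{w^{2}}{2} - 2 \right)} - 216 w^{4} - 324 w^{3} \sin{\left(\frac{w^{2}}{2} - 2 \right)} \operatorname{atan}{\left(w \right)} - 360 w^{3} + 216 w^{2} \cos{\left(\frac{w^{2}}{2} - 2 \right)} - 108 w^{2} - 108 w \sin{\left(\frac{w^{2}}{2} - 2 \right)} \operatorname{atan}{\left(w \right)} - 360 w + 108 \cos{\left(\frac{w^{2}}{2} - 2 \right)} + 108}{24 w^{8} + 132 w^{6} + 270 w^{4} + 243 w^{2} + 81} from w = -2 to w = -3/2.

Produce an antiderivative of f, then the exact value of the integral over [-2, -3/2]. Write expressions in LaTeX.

Antiderivative: F(w) = \frac{2 w}{\frac{2 w^{4}}{3} + 2 w^{2} + \frac{3}{2}} + \frac{4 \cos{\left(\frac{w^{2}}{2} - 2 \right)} \operatorname{atan}{\left(w \right)}}{3} + \frac{5}{\frac{4 w^{4}}{3} + 4 w^{2} + 3}; value = - \frac{4 \cos{\left(\frac{7}{8} \right)} \operatorname{atan}{\left(\frac{3}{2} \right)}}{3} + \frac{191}{9075} + \frac{4 \operatorname{atan}{\left(2 \right)}}{3}

Differentiate the proposed F(w) back; it has to land on f(w) exactly.
F(w) = \frac{2 w}{\frac{2 w^{4}}{3} + 2 w^{2} + \frac{3}{2}} + \frac{4 \cos{\left(\frac{w^{2}}{2} - 2 \right)} \operatorname{atan}{\left(w \right)}}{3} + \frac{5}{\frac{4 w^{4}}{3} + 4 w^{2} + 3} is an antiderivative of f.
Check: d/dw[\frac{2 w}{\frac{2 w^{4}}{3} + 2 w^{2} + \frac{3}{2}} + \frac{4 \cos{\left(\frac{w^{2}}{2} - 2 \right)} \operatorname{atan}{\left(w \right)}}{3} + \frac{5}{\frac{4 w^{4}}{3} + 4 w^{2} + 3}] = \frac{- 32 w^{9} \sin{\left(\frac{w^{2}}{2} - 2 \right)} \operatorname{atan}{\left(w \right)} - 176 w^{7} \sin{\left(\frac{w^{2}}{2} - 2 \right)} \operatorname{atan}{\left(w \right)} + 32 w^{6} \cos{\left(\frac{w^{2}}{2} - 2 \right)} - 360 w^{5} \sin{\left(\frac{w^{2}}{2} - 2 \right)} \operatorname{atan}{\left(w \right)} + 144 w^{4} \cos{\left(\frac{w^{2}}{2} - 2 \right)} - 216 w^{4} - 324 w^{3} \sin{\left(\frac{w^{2}}{2} - 2 \right)} \operatorname{atan}{\left(w \right)} - 360 w^{3} + 216 w^{2} \cos{\left(\frac{w^{2}}{2} - 2 \right)} - 108 w^{2} - 108 w \sin{\left(\frac{w^{2}}{2} - 2 \right)} \operatorname{atan}{\left(w \right)} - 360 w + 108 \cos{\left(\frac{w^{2}}{2} - 2 \right)} + 108}{24 w^{8} + 132 w^{6} + 270 w^{4} + 243 w^{2} + 81} = f(w).
F(-3/2) = - \frac{4 \cos{\left(\frac{7}{8} \right)} \operatorname{atan}{\left(\frac{3}{2} \right)}}{3} - \frac{4}{75}; F(-2) = - \frac{4 \operatorname{atan}{\left(2 \right)}}{3} - \frac{9}{121}.
Integral = F(-3/2) - F(-2) = - \frac{4 \cos{\left(\frac{7}{8} \right)} \operatorname{atan}{\left(\frac{3}{2} \right)}}{3} + \frac{191}{9075} + \frac{4 \operatorname{atan}{\left(2 \right)}}{3}.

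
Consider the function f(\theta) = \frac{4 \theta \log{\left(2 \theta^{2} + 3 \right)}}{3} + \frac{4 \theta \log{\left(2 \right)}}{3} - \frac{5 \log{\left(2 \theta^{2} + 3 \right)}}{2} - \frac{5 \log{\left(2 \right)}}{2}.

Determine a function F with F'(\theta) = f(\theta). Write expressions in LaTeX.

Integrate term by term and add the pieces.
Check: d/d\theta[\frac{2 \theta^{2} \log{\left(4 \theta^{2} + 6 \right)}}{3} - \frac{2 \theta^{2}}{3} - \frac{5 \theta \log{\left(4 \theta^{2} + 6 \right)}}{2} + 5 \theta + \log{\left(\theta^{2} + \frac{3}{2} \right)} - \frac{5 \sqrt{6} \operatorname{atan}{\left(\frac{\sqrt{6} \theta}{3} \right)}}{2}] = \frac{4 \theta \log{\left(2 \theta^{2} + 3 \right)}}{3} + \frac{4 \theta \log{\left(2 \right)}}{3} - \frac{5 \log{\left(2 \theta^{2} + 3 \right)}}{2} - \frac{5 \log{\left(2 \right)}}{2} = f(\theta).

An antiderivative is F(\theta) = \frac{2 \theta^{2} \log{\left(4 \theta^{2} + 6 \right)}}{3} - \frac{2 \theta^{2}}{3} - \frac{5 \theta \log{\left(4 \theta^{2} + 6 \right)}}{2} + 5 \theta + \log{\left(\theta^{2} + \frac{3}{2} \right)} - \frac{5 \sqrt{6} \operatorname{atan}{\left(\frac{\sqrt{6} \theta}{3} \right)}}{2}.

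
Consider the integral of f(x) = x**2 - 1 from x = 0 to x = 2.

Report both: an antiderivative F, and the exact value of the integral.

Whatever form F(x) takes, F'(x) = f(x) is non-negotiable.
F(x) = x**3/3 - x is an antiderivative of f.
Check: d/dx[x**3/3 - x] = x**2 - 1 = f(x).
F(2) = 2/3; F(0) = 0.
Integral = F(2) - F(0) = 2/3.

Antiderivative: F(x) = x**3/3 - x; value = 2/3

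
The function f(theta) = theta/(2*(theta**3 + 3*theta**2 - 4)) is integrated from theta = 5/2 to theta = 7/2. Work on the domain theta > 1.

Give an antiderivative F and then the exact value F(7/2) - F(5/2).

Antiderivative: F(theta) = -(-theta*log(theta - 1) + theta*log(theta + 2) - 2*log(theta - 1) + 2*log(theta + 2) + 6)/(18*(theta + 2)); value = -log(11/2)/18 - log(3/2)/18 + 4/297 + log(5/2)/18 + log(9/2)/18

The denominator factors as 2*(theta - 1)*(theta + 2)**2; partial fractions split f into directly integrable pieces: -1/(18*(theta + 2)) + 1/(3*(theta + 2)**2) + 1/(18*(theta - 1)).
F(theta) = -(-theta*log(theta - 1) + theta*log(theta + 2) - 2*log(theta - 1) + 2*log(theta + 2) + 6)/(18*(theta + 2)) is an antiderivative of f.
Check: d/dtheta[-(-theta*log(theta - 1) + theta*log(theta + 2) - 2*log(theta - 1) + 2*log(theta + 2) + 6)/(18*(theta + 2))] = theta/(2*theta**3 + 6*theta**2 - 8), which equals f(theta).
F(7/2) = -log(11/2)/18 - 2/33 + log(5/2)/18; F(5/2) = -log(9/2)/18 - 2/27 + log(3/2)/18.
Integral = F(7/2) - F(5/2) = -log(11/2)/18 - log(3/2)/18 + 4/297 + log(5/2)/18 + log(9/2)/18.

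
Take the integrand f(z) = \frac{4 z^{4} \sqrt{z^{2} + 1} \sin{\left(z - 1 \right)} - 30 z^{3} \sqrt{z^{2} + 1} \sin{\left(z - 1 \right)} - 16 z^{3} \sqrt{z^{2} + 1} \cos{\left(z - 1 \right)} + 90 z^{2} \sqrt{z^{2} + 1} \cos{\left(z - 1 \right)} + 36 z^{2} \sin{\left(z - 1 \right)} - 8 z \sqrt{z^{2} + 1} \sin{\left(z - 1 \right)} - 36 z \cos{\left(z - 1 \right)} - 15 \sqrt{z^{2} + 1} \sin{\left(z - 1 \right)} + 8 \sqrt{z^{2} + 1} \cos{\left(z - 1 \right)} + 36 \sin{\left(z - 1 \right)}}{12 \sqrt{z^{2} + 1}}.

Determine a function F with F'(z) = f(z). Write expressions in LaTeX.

An antiderivative is F(z) = - \frac{z^{4} \cos{\left(z - 1 \right)}}{3} + \frac{5 z^{3} \cos{\left(z - 1 \right)}}{2} + \frac{2 z \cos{\left(z - 1 \right)}}{3} - 3 \sqrt{z^{2} + 1} \cos{\left(z - 1 \right)} + \frac{5 \cos{\left(z - 1 \right)}}{4}.

f has the shape u'v + uv' for u = - \frac{z^{4}}{3} + \frac{5 z^{3}}{2} + \frac{2 z}{3} - 3 \sqrt{z^{2} + 1} + \frac{5}{4} and v = \cos{\left(z - 1 \right)} — it is the derivative of the product u*v.
Check: d/dz[- \frac{z^{4} \cos{\left(z - 1 \right)}}{3} + \frac{5 z^{3} \cos{\left(z - 1 \right)}}{2} + \frac{2 z \cos{\left(z - 1 \right)}}{3} - 3 \sqrt{z^{2} + 1} \cos{\left(z - 1 \right)} + \frac{5 \cos{\left(z - 1 \right)}}{4}] = \frac{4 z^{4} \sqrt{z^{2} + 1} \sin{\left(z - 1 \right)} - 30 z^{3} \sqrt{z^{2} + 1} \sin{\left(z - 1 \right)} - 16 z^{3} \sqrt{z^{2} + 1} \cos{\left(z - 1 \right)} + 90 z^{2} \sqrt{z^{2} + 1} \cos{\left(z - 1 \right)} + 36 z^{2} \sin{\left(z - 1 \right)} - 8 z \sqrt{z^{2} + 1} \sin{\left(z - 1 \right)} - 36 z \cos{\left(z - 1 \right)} - 15 \sqrt{z^{2} + 1} \sin{\left(z - 1 \right)} + 8 \sqrt{z^{2} + 1} \cos{\left(z - 1 \right)} + 36 \sin{\left(z - 1 \right)}}{12 \sqrt{z^{2} + 1}} = f(z).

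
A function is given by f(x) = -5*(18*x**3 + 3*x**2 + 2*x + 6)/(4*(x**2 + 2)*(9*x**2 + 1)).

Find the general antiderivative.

A first test for any F(x): its x-derivative must equal f(x) identically.
Check: d/dx[-5*(log(x**2 + 2) + atan(3*x))/4] = (-90*x**3 - 15*x**2 - 10*x - 30)/(36*x**4 + 76*x**2 + 8), which equals f(x).

F(x) = -5*(log(x**2 + 2) + atan(3*x))/4 + C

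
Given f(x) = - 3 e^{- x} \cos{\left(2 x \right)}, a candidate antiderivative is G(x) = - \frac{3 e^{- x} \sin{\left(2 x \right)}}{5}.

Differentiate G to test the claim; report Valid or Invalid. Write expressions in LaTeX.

Invalid: d/dx[G] - f = \frac{\left(3 \sin{\left(2 x \right)} + 9 \cos{\left(2 x \right)}\right) e^{- x}}{5}, which is not 0.

d/dx[G] = \frac{\left(3 \sin{\left(2 x \right)} - 6 \cos{\left(2 x \right)}\right) e^{- x}}{5}
d/dx[G] - f(x) = \frac{\left(3 \sin{\left(2 x \right)} + 9 \cos{\left(2 x \right)}\right) e^{- x}}{5} != 0.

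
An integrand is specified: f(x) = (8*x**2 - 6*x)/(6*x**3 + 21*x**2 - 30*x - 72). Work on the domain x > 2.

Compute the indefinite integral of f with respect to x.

Factor the denominator (3*(x - 2)*(x + 4)*(2*x + 3)) and decompose: f = -36/(35*(2*x + 3)) + 76/(45*(x + 4)) + 10/(63*(x - 2)); each piece integrates to a log, atan, or power term.
Check: d/dx[10*log(x - 2)/63 - 18*log(x + 3/2)/35 + 76*log(x + 4)/45] = (8*x**2 - 6*x)/(6*x**3 + 21*x**2 - 30*x - 72) = f(x).

F(x) = 10*log(x - 2)/63 - 18*log(x + 3/2)/35 + 76*log(x + 4)/45 + C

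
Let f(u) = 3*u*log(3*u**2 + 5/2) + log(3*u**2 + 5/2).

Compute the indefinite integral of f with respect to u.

F(u) = 3*u**2*log(3*u**2 + 5/2)/2 - 3*u**2/2 + u*log(3*u**2 + 5/2) - 2*u + 5*log(u**2 + 5/6)/4 + sqrt(30)*atan(sqrt(30)*u/5)/3 + C

The integrand splits into summands that can be handled one at a time.
Check: d/du[3*u**2*log(3*u**2 + 5/2)/2 - 3*u**2/2 + u*log(3*u**2 + 5/2) - 2*u + 5*log(u**2 + 5/6)/4 + sqrt(30)*atan(sqrt(30)*u/5)/3] = 3*u*log(3*u**2 + 5/2) + log(3*u**2 + 5/2) = f(u).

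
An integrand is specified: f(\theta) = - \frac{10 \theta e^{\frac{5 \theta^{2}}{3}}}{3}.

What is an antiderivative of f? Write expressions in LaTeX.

An antiderivative is F(\theta) = - e^{\frac{5 \theta^{2}}{3}}.

f matches the chain-rule pattern g'(h)*h' with inner function h(\theta) = \frac{5 \theta^{2}}{3}; substituting u = h(\theta) collapses the integral.
Check: d/d\theta[- e^{\frac{5 \theta^{2}}{3}}] = - \frac{10 \theta e^{\frac{5 \theta^{2}}{3}}}{3} = f(\theta).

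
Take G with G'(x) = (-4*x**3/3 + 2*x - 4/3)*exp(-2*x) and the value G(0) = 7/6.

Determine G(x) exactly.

Recognize the product-rule pattern: G'(x) = u'v + uv' with u = 2*x**3/3 + x**2 + 2/3, v = exp(-2*x), so integration by parts undoes it.
A general antiderivative is (2*x**3 + 3*x**2 + 2)*exp(-2*x)/3 + C.
The condition gives C = 7/6 - (2/3) = 1/2.
So G(x) = 2*x**3*exp(-2*x)/3 + x**2*exp(-2*x) + 1/2 + 2*exp(-2*x)/3.
Check: d/dx[2*x**3*exp(-2*x)/3 + x**2*exp(-2*x) + 1/2 + 2*exp(-2*x)/3] = (-4*x**3 + 6*x - 4)*exp(-2*x)/3, which equals G'(x).

G(x) = 2*x**3*exp(-2*x)/3 + x**2*exp(-2*x) + 1/2 + 2*exp(-2*x)/3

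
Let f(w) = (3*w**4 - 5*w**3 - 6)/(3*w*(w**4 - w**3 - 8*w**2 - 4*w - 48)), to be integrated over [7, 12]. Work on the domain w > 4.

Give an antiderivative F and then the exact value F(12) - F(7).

Antiderivative: F(w) = (455*log(w) + 2873*log(w - 4) + 4960*log(w + 3) + 1316*log(w**2 + 4) - 1946*atan(w/2))/10920; value = -124*log(10)/273 - 47*log(53)/390 - 221*log(3)/840 - 139*atan(6)/780 - log(7)/24 + log(12)/24 + 139*atan(7/2)/780 + 221*log(8)/840 + 47*log(148)/390 + 124*log(15)/273

The denominator factors as 3*w*(w - 4)*(w + 3)*(w**2 + 4); partial fractions split f into directly integrable pieces: (94*w - 139)/(390*(w**2 + 4)) + 124/(273*(w + 3)) + 221/(840*(w - 4)) + 1/(24*w).
F(w) = (455*log(w) + 2873*log(w - 4) + 4960*log(w + 3) + 1316*log(w**2 + 4) - 1946*atan(w/2))/10920 is an antiderivative of f.
Check: d/dw[(455*log(w) + 2873*log(w - 4) + 4960*log(w + 3) + 1316*log(w**2 + 4) - 1946*atan(w/2))/10920] = (3*w**4 - 5*w**3 - 6)/(3*w**5 - 3*w**4 - 24*w**3 - 12*w**2 - 144*w), which equals f(w).
F(12) = -139*atan(6)/780 + log(12)/24 + 221*log(8)/840 + 47*log(148)/390 + 124*log(15)/273; F(7) = -139*atan(7/2)/780 + log(7)/24 + 221*log(3)/840 + 47*log(53)/390 + 124*log(10)/273.
Integral = F(12) - F(7) = -124*log(10)/273 - 47*log(53)/390 - 221*log(3)/840 - 139*atan(6)/780 - log(7)/24 + log(12)/24 + 139*atan(7/2)/780 + 221*log(8)/840 + 47*log(148)/390 + 124*log(15)/273.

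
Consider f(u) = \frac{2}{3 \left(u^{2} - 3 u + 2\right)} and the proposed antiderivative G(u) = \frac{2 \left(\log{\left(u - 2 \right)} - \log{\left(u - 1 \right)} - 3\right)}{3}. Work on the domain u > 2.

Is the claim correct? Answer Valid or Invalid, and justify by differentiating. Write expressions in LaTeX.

d/du[G] = \frac{2}{3 u^{2} - 9 u + 6}
This equals f(u) exactly, so the claim holds.

Valid: G'(u) = f(u).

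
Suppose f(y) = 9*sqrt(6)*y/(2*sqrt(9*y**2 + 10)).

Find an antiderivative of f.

The substitution u = 3*y**2/2 + 5/3 works: f is exactly (dF/du)*(du/dy) for that inner function.
Check: d/dy[sqrt(6)*sqrt(9*y**2 + 10)/2] = 9*sqrt(6)*y/(2*sqrt(9*y**2 + 10)) = f(y).

An antiderivative is F(y) = sqrt(6)*sqrt(9*y**2 + 10)/2.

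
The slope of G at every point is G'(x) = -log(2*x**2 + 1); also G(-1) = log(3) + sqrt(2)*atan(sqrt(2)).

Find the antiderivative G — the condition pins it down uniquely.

G(x) = -x*log(2*x**2 + 1) + 2*x - sqrt(2)*atan(sqrt(2)*x) + 2

Any candidate G(x) must reproduce the stated G'(x) exactly.
A general antiderivative is -x*log(2*x**2 + 1) + 2*x - sqrt(2)*atan(sqrt(2)*x) + C.
The condition gives C = log(3) + sqrt(2)*atan(sqrt(2)) - (-2 + log(3) + sqrt(2)*atan(sqrt(2))) = 2.
So G(x) = -x*log(2*x**2 + 1) + 2*x - sqrt(2)*atan(sqrt(2)*x) + 2.
Check: d/dx[-x*log(2*x**2 + 1) + 2*x - sqrt(2)*atan(sqrt(2)*x) + 2] = -log(2*x**2 + 1) = G'(x).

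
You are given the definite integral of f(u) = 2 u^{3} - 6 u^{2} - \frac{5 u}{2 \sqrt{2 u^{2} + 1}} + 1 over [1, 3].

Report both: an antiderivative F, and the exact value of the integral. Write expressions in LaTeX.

Antiderivative: F(u) = \frac{u^{4}}{2} - 2 u^{3} + u - \frac{5 \sqrt{2 u^{2} + 1}}{4}; value = -10 - \frac{5 \sqrt{19}}{4} + \frac{5 \sqrt{3}}{4}

Integrate term by term and add the pieces.
F(u) = \frac{u^{4}}{2} - 2 u^{3} + u - \frac{5 \sqrt{2 u^{2} + 1}}{4} is an antiderivative of f.
Check: d/du[\frac{u^{4}}{2} - 2 u^{3} + u - \frac{5 \sqrt{2 u^{2} + 1}}{4}] = \frac{4 u^{3} \sqrt{2 u^{2} + 1} - 12 u^{2} \sqrt{2 u^{2} + 1} - 5 u + 2 \sqrt{2 u^{2} + 1}}{2 \sqrt{2 u^{2} + 1}}, which equals f(u).
F(3) = - \frac{21}{2} - \frac{5 \sqrt{19}}{4}; F(1) = - \frac{5 \sqrt{3}}{4} - \frac{1}{2}.
Integral = F(3) - F(1) = -10 - \frac{5 \sqrt{19}}{4} + \frac{5 \sqrt{3}}{4}.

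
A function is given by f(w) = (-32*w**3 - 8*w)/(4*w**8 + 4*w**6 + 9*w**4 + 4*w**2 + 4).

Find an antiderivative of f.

An antiderivative is F(w) = 2/(w**4 + w**2/2 + 1).

The substitution u = w**4 + w**2/2 + 1 works: f is exactly (dF/du)*(du/dw) for that inner function.
Check: d/dw[2/(w**4 + w**2/2 + 1)] = (-32*w**3 - 8*w)/(4*w**8 + 4*w**6 + 9*w**4 + 4*w**2 + 4) = f(w).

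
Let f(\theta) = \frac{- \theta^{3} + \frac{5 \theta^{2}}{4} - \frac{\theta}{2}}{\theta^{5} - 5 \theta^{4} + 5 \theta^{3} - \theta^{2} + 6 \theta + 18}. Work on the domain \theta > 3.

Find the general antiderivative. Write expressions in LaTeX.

Factor the denominator (4 \left(\theta - 3\right)^{2} \left(\theta + 1\right) \left(\theta^{2} + 2\right)) and decompose: f = \frac{62 \theta - 89}{726 \left(\theta^{2} + 2\right)} + \frac{11}{192 \left(\theta + 1\right)} - \frac{1105}{7744 \left(\theta - 3\right)} - \frac{69}{176 \left(\theta - 3\right)^{2}}; each piece integrates to a log, atan, or power term.
Check: d/d\theta[- \frac{3315 \theta \log{\left(\theta - 3 \right)} - 1331 \theta \log{\left(\theta + 1 \right)} - 992 \theta \log{\left(\theta^{2} + 2 \right)} + 1424 \sqrt{2} \theta \operatorname{atan}{\left(\frac{\sqrt{2} \theta}{2} \right)} - 9945 \log{\left(\theta - 3 \right)} + 3993 \log{\left(\theta + 1 \right)} + 2976 \log{\left(\theta^{2} + 2 \right)} - 4272 \sqrt{2} \operatorname{atan}{\left(\frac{\sqrt{2} \theta}{2} \right)} - 9108}{23232 \left(\theta - 3\right)}] = \frac{- 4 \theta^{3} + 5 \theta^{2} - 2 \theta}{4 \theta^{5} - 20 \theta^{4} + 20 \theta^{3} - 4 \theta^{2} + 24 \theta + 72}, which equals f(\theta).

F(\theta) = - \frac{3315 \theta \log{\left(\theta - 3 \right)} - 1331 \theta \log{\left(\theta + 1 \right)} - 992 \theta \log{\left(\theta^{2} + 2 \right)} + 1424 \sqrt{2} \theta \operatorname{atan}{\left(\frac{\sqrt{2} \theta}{2} \right)} - 9945 \log{\left(\theta - 3 \right)} + 3993 \log{\left(\theta + 1 \right)} + 2976 \log{\left(\theta^{2} + 2 \right)} - 4272 \sqrt{2} \operatorname{atan}{\left(\frac{\sqrt{2} \theta}{2} \right)} - 9108}{23232 \left(\theta - 3\right)} + C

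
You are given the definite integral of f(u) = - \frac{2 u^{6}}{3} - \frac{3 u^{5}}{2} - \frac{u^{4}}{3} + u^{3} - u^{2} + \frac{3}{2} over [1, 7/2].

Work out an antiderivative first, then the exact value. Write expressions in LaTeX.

The integrand splits into summands that can be handled one at a time.
F(u) = - \frac{2 u^{7}}{21} - \frac{u^{6}}{4} - \frac{u^{5}}{15} + \frac{u^{4}}{4} - \frac{u^{3}}{3} + \frac{3 u}{2} is an antiderivative of f.
Check: d/du[- \frac{2 u^{7}}{21} - \frac{u^{6}}{4} - \frac{u^{5}}{15} + \frac{u^{4}}{4} - \frac{u^{3}}{3} + \frac{3 u}{2}] = - \frac{2 u^{6}}{3} - \frac{3 u^{5}}{2} - \frac{u^{4}}{3} + u^{3} - u^{2} + \frac{3}{2} = f(u).
F(7/2) = - \frac{4142831}{3840}; F(1) = \frac{211}{210}.
Integral = F(7/2) - F(1) = - \frac{5805365}{5376}.

Antiderivative: F(u) = - \frac{2 u^{7}}{21} - \frac{u^{6}}{4} - \frac{u^{5}}{15} + \frac{u^{4}}{4} - \frac{u^{3}}{3} + \frac{3 u}{2}; value = - \frac{5805365}{5376}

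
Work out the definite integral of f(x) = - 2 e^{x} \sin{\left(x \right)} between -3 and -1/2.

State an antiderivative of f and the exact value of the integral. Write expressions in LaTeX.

Antiderivative: F(x) = - e^{x} \sin{\left(x \right)} + e^{x} \cos{\left(x \right)}; value = - \frac{\sin{\left(3 \right)}}{e^{3}} - \frac{\cos{\left(3 \right)}}{e^{3}} + \frac{\sin{\left(\frac{1}{2} \right)}}{e^{\frac{1}{2}}} + \frac{\cos{\left(\frac{1}{2} \right)}}{e^{\frac{1}{2}}}

An antiderivative F(x) passes only if d/dx[F] lands on f(x) exactly.
F(x) = - e^{x} \sin{\left(x \right)} + e^{x} \cos{\left(x \right)} is an antiderivative of f.
Check: d/dx[- e^{x} \sin{\left(x \right)} + e^{x} \cos{\left(x \right)}] = - 2 e^{x} \sin{\left(x \right)} = f(x).
F(-1/2) = \frac{\sin{\left(\frac{1}{2} \right)}}{e^{\frac{1}{2}}} + \frac{\cos{\left(\frac{1}{2} \right)}}{e^{\frac{1}{2}}}; F(-3) = \frac{\cos{\left(3 \right)}}{e^{3}} + \frac{\sin{\left(3 \right)}}{e^{3}}.
Integral = F(-1/2) - F(-3) = - \frac{\sin{\left(3 \right)}}{e^{3}} - \frac{\cos{\left(3 \right)}}{e^{3}} + \frac{\sin{\left(\frac{1}{2} \right)}}{e^{\frac{1}{2}}} + \frac{\cos{\left(\frac{1}{2} \right)}}{e^{\frac{1}{2}}}.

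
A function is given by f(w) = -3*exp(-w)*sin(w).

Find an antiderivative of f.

An antiderivative is F(w) = 3*(sin(w) + cos(w))*exp(-w)/2.

For F(w) to be correct the identity F'(w) - f(w) = 0 must hold.
Check: d/dw[3*(sin(w) + cos(w))*exp(-w)/2] = -3*exp(-w)*sin(w) = f(w).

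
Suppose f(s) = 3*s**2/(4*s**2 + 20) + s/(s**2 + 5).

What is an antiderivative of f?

The integrand splits into summands that can be handled one at a time.
Check: d/ds[3*s/4 + log(s**2 + 5)/2 - 3*sqrt(5)*atan(sqrt(5)*s/5)/4] = (3*s**2 + 4*s)/(4*s**2 + 20), which equals f(s).

An antiderivative is F(s) = 3*s/4 + log(s**2 + 5)/2 - 3*sqrt(5)*atan(sqrt(5)*s/5)/4.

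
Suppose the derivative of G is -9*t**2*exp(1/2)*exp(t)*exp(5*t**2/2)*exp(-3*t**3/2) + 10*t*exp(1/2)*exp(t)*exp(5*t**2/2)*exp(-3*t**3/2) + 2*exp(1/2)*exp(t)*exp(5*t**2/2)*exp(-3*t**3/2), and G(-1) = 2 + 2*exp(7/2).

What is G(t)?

G(t) = 2*exp(1/2)*exp(t)*exp(5*t**2/2)*exp(-3*t**3/2) + 2

The substitution u = -3*t**3/2 + 5*t**2/2 + t + 1/2 works: G'(t) is exactly (dG/du)*(du/dt) for that inner function.
A general antiderivative is 2*exp(-3*t**3/2 + 5*t**2/2 + t + 1/2) + C.
The condition gives C = 2 + 2*exp(7/2) - (2*exp(7/2)) = 2.
So G(t) = 2*exp(1/2)*exp(t)*exp(5*t**2/2)*exp(-3*t**3/2) + 2.
Check: d/dt[2*exp(1/2)*exp(t)*exp(5*t**2/2)*exp(-3*t**3/2) + 2] = (-9*t**2*exp(1/2)*exp(t)*exp(5*t**2/2) + 10*t*exp(1/2)*exp(t)*exp(5*t**2/2) + 2*exp(1/2)*exp(t)*exp(5*t**2/2))*exp(-3*t**3/2), which equals G'(t).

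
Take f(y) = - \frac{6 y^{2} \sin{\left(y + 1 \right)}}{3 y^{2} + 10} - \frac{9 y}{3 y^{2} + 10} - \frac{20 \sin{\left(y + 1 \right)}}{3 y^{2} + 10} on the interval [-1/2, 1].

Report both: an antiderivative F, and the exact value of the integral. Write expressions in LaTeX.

Antiderivative: F(y) = \frac{- 3 \log{\left(\frac{3 y^{2}}{2} + 5 \right)} + 4 \cos{\left(y + 1 \right)}}{2}; value = - \frac{3 \log{\left(\frac{13}{2} \right)}}{2} - 2 \cos{\left(\frac{1}{2} \right)} + 2 \cos{\left(2 \right)} + \frac{3 \log{\left(\frac{43}{8} \right)}}{2}

The integrand splits into summands that can be handled one at a time.
F(y) = \frac{- 3 \log{\left(\frac{3 y^{2}}{2} + 5 \right)} + 4 \cos{\left(y + 1 \right)}}{2} is an antiderivative of f.
Check: d/dy[\frac{- 3 \log{\left(\frac{3 y^{2}}{2} + 5 \right)} + 4 \cos{\left(y + 1 \right)}}{2}] = \frac{- 6 y^{2} \sin{\left(y + 1 \right)} - 9 y - 20 \sin{\left(y + 1 \right)}}{3 y^{2} + 10}, which equals f(y).
F(1) = - \frac{3 \log{\left(\frac{13}{2} \right)}}{2} + 2 \cos{\left(2 \right)}; F(-1/2) = - \frac{3 \log{\left(\frac{43}{8} \right)}}{2} + 2 \cos{\left(\frac{1}{2} \right)}.
Integral = F(1) - F(-1/2) = - \frac{3 \log{\left(\frac{13}{2} \right)}}{2} - 2 \cos{\left(\frac{1}{2} \right)} + 2 \cos{\left(2 \right)} + \frac{3 \log{\left(\frac{43}{8} \right)}}{2}.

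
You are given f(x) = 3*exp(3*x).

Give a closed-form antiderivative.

An antiderivative is F(x) = exp(3*x).

For F(x) to be correct the identity F'(x) - f(x) = 0 must hold.
Check: d/dx[exp(3*x)] = 3*exp(3*x) = f(x).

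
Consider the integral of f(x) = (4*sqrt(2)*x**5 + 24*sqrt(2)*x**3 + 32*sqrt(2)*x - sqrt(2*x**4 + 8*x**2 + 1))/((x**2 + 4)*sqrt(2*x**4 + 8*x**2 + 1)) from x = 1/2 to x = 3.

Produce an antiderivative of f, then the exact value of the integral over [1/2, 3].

Antiderivative: F(x) = (2*sqrt(2)*sqrt(2*x**4 + 8*x**2 + 1) - atan(x/2))/2; value = -5/2 - atan(3/2)/2 + atan(1/4)/2 + sqrt(470)

A first test for any F(x): its x-derivative must equal f(x) identically.
F(x) = (2*sqrt(2)*sqrt(2*x**4 + 8*x**2 + 1) - atan(x/2))/2 is an antiderivative of f.
Check: d/dx[(2*sqrt(2)*sqrt(2*x**4 + 8*x**2 + 1) - atan(x/2))/2] = (4*sqrt(2)*x**5 + 24*sqrt(2)*x**3 + 32*sqrt(2)*x - sqrt(2*x**4 + 8*x**2 + 1))/(x**2*sqrt(2*x**4 + 8*x**2 + 1) + 4*sqrt(2*x**4 + 8*x**2 + 1)), which equals f(x).
F(3) = -atan(3/2)/2 + sqrt(470); F(1/2) = 5/2 - atan(1/4)/2.
Integral = F(3) - F(1/2) = -5/2 - atan(3/2)/2 + atan(1/4)/2 + sqrt(470).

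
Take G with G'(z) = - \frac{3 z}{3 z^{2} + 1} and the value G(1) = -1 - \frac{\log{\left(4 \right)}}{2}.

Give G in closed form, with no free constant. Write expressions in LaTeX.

The substitution u = 3 z^{2} + 1 works: G'(z) is exactly (dG/du)*(du/dz) for that inner function.
A general antiderivative is - \frac{\log{\left(3 z^{2} + 1 \right)}}{2} + C.
The condition gives C = -1 - \frac{\log{\left(4 \right)}}{2} - (- \frac{\log{\left(4 \right)}}{2}) = -1.
So G(z) = \frac{- \log{\left(3 z^{2} + 1 \right)} - 2}{2}.
Check: d/dz[\frac{- \log{\left(3 z^{2} + 1 \right)} - 2}{2}] = - \frac{3 z}{3 z^{2} + 1} = G'(z).

G(z) = \frac{- \log{\left(3 z^{2} + 1 \right)} - 2}{2}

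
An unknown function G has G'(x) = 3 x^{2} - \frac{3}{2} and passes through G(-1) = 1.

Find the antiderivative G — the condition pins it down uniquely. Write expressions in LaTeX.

G(x) = \frac{2 x^{3} - 3 x + 1}{2}

Differentiate the proposed G(x) back; it has to land on the given G'(x).
A general antiderivative is x^{3} - \frac{3 x}{2} + C.
The condition gives C = 1 - (\frac{1}{2}) = \frac{1}{2}.
So G(x) = \frac{2 x^{3} - 3 x + 1}{2}.
Check: d/dx[\frac{2 x^{3} - 3 x + 1}{2}] = 3 x^{2} - \frac{3}{2} = G'(x).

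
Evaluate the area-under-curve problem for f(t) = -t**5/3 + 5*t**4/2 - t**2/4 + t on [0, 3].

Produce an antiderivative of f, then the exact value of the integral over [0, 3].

The integrand splits into summands that can be handled one at a time.
F(t) = t**2*(-2*t**4 + 18*t**3 - 3*t + 18)/36 is an antiderivative of f.
Check: d/dt[t**2*(-2*t**4 + 18*t**3 - 3*t + 18)/36] = -t**5/3 + 5*t**4/2 - t**2/4 + t = f(t).
F(3) = 333/4; F(0) = 0.
Integral = F(3) - F(0) = 333/4.

Antiderivative: F(t) = t**2*(-2*t**4 + 18*t**3 - 3*t + 18)/36; value = 333/4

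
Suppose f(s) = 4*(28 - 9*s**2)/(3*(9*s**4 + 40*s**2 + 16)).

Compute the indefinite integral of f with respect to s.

F(s) = -4*atan(s/2)/3 + 2*atan(3*s/2) + C

Whatever form F(s) takes, F'(s) = f(s) is non-negotiable.
Check: d/ds[-4*atan(s/2)/3 + 2*atan(3*s/2)] = (112 - 36*s**2)/(27*s**4 + 120*s**2 + 48), which equals f(s).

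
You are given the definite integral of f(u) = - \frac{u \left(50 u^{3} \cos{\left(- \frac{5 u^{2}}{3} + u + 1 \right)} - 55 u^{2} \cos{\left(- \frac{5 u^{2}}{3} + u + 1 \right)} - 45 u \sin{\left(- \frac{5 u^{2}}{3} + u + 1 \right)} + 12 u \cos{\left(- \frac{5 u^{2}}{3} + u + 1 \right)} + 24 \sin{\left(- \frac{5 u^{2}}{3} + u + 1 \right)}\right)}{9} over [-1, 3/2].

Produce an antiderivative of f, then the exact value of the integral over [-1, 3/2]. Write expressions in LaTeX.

Recognize the product-rule pattern: f = v'r + vr' with v = \frac{5 u^{3}}{3} - \frac{4 u^{2}}{3}, r = \sin{\left(- \frac{5 u^{2}}{3} + u + 1 \right)}, so integration by parts undoes it.
F(u) = - \frac{u^{2} \left(4 - 5 u\right) \sin{\left(- \frac{5 u^{2}}{3} + u + 1 \right)}}{3} is an antiderivative of f.
Check: d/du[- \frac{u^{2} \left(4 - 5 u\right) \sin{\left(- \frac{5 u^{2}}{3} + u + 1 \right)}}{3}] = - \frac{50 u^{4} \cos{\left(- \frac{5 u^{2}}{3} + u + 1 \right)}}{9} + \frac{55 u^{3} \cos{\left(- \frac{5 u^{2}}{3} + u + 1 \right)}}{9} + 5 u^{2} \sin{\left(- \frac{5 u^{2}}{3} + u + 1 \right)} - \frac{4 u^{2} \cos{\left(- \frac{5 u^{2}}{3} + u + 1 \right)}}{3} - \frac{8 u \sin{\left(- \frac{5 u^{2}}{3} + u + 1 \right)}}{3}, which equals f(u).
F(3/2) = - \frac{21 \sin{\left(\frac{5}{4} \right)}}{8}; F(-1) = 3 \sin{\left(\frac{5}{3} \right)}.
Integral = F(3/2) - F(-1) = - 3 \sin{\left(\frac{5}{3} \right)} - \frac{21 \sin{\left(\frac{5}{4} \right)}}{8}.

Antiderivative: F(u) = - \frac{u^{2} \left(4 - 5 u\right) \sin{\left(- \frac{5 u^{2}}{3} + u + 1 \right)}}{3}; value = - 3 \sin{\left(\frac{5}{3} \right)} - \frac{21 \sin{\left(\frac{5}{4} \right)}}{8}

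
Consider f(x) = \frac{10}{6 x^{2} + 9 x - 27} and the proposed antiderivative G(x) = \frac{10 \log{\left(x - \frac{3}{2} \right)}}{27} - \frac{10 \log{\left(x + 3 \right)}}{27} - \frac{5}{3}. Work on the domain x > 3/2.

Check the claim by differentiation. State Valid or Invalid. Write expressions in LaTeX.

d/dx[G] = \frac{10}{6 x^{2} + 9 x - 27}
This equals f(x) exactly, so the claim holds.

Valid: G'(x) = f(x).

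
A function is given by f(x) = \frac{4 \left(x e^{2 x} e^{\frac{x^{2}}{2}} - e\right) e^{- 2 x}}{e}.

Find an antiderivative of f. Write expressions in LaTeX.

An antiderivative is F(x) = \left(\frac{4 e^{2 x} e^{\frac{x^{2}}{2}}}{e} + 2\right) e^{- 2 x}.

A first test for any F(x): its x-derivative must equal f(x) identically.
Check: d/dx[\left(\frac{4 e^{2 x} e^{\frac{x^{2}}{2}}}{e} + 2\right) e^{- 2 x}] = \frac{\left(4 x e^{2 x} e^{\frac{x^{2}}{2}} - 4 e\right) e^{- 2 x}}{e}, which equals f(x).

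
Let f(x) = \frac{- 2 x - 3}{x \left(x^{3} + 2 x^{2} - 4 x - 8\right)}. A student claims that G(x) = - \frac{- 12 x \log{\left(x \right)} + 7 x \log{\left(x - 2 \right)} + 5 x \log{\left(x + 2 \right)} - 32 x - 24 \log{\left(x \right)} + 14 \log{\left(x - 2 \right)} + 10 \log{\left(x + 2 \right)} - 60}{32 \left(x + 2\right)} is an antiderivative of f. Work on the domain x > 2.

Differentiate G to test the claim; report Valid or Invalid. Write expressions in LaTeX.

Valid. The derivative of G reproduces f.

d/dx[G] = \frac{- 2 x - 3}{x^{4} + 2 x^{3} - 4 x^{2} - 8 x}
This equals f(x) exactly, so the claim holds.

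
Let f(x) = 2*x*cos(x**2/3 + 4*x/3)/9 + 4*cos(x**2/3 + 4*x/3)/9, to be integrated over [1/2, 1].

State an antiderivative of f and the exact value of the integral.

Antiderivative: F(x) = sin(x**2/3 + 4*x/3)/3; value = -sin(3/4)/3 + sin(5/3)/3

f matches the chain-rule pattern g'(h)*h' with inner function h(x) = x**2/3 + 4*x/3; substituting u = h(x) collapses the integral.
F(x) = sin(x**2/3 + 4*x/3)/3 is an antiderivative of f.
Check: d/dx[sin(x**2/3 + 4*x/3)/3] = 2*x*cos(x**2/3 + 4*x/3)/9 + 4*cos(x**2/3 + 4*x/3)/9 = f(x).
F(1) = sin(5/3)/3; F(1/2) = sin(3/4)/3.
Integral = F(1) - F(1/2) = -sin(3/4)/3 + sin(5/3)/3.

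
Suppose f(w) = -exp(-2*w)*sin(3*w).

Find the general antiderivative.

Any candidate F(w) must reproduce f(w) exactly when differentiated.
Check: d/dw[2*exp(-2*w)*sin(3*w)/13 + 3*exp(-2*w)*cos(3*w)/13] = -exp(-2*w)*sin(3*w) = f(w).

F(w) = 2*exp(-2*w)*sin(3*w)/13 + 3*exp(-2*w)*cos(3*w)/13 + C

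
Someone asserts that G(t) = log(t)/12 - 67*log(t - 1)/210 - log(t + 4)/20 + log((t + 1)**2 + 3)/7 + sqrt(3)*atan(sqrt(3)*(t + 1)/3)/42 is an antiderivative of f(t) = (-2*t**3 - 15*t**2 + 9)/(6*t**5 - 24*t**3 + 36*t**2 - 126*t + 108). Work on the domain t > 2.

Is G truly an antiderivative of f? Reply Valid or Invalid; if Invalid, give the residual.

Invalid: d/dt[G] - f = (4*t**6 + 63*t**5 + 216*t**4 + 259*t**3 + 186*t**2 + 480*t + 144)/(6*t**9 + 36*t**8 + 48*t**7 - 12*t**6 - 198*t**5 - 600*t**4 - 288*t**3 - 720*t**2 + 1728*t), which is not 0.

d/dt[G] = (-2*t**3 - 21*t**2 - 36*t - 8)/(6*t**5 + 30*t**4 + 36*t**3 + 24*t**2 - 96*t)
d/dt[G] - f(t) = (4*t**6 + 63*t**5 + 216*t**4 + 259*t**3 + 186*t**2 + 480*t + 144)/(6*t**9 + 36*t**8 + 48*t**7 - 12*t**6 - 198*t**5 - 600*t**4 - 288*t**3 - 720*t**2 + 1728*t) != 0.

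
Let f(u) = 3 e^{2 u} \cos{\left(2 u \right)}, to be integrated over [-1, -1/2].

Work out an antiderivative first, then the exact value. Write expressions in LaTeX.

Differentiate the proposed F(u) back; it has to land on f(u) exactly.
F(u) = \frac{3 e^{2 u} \sin{\left(2 u \right)}}{4} + \frac{3 e^{2 u} \cos{\left(2 u \right)}}{4} is an antiderivative of f.
Check: d/du[\frac{3 e^{2 u} \sin{\left(2 u \right)}}{4} + \frac{3 e^{2 u} \cos{\left(2 u \right)}}{4}] = 3 e^{2 u} \cos{\left(2 u \right)} = f(u).
F(-1/2) = - \frac{3 \sin{\left(1 \right)}}{4 e} + \frac{3 \cos{\left(1 \right)}}{4 e}; F(-1) = - \frac{3 \sin{\left(2 \right)}}{4 e^{2}} + \frac{3 \cos{\left(2 \right)}}{4 e^{2}}.
Integral = F(-1/2) - F(-1) = - \frac{3 \sin{\left(1 \right)}}{4 e} - \frac{3 \cos{\left(2 \right)}}{4 e^{2}} + \frac{3 \sin{\left(2 \right)}}{4 e^{2}} + \frac{3 \cos{\left(1 \right)}}{4 e}.

Antiderivative: F(u) = \frac{3 e^{2 u} \sin{\left(2 u \right)}}{4} + \frac{3 e^{2 u} \cos{\left(2 u \right)}}{4}; value = - \frac{3 \sin{\left(1 \right)}}{4 e} - \frac{3 \cos{\left(2 \right)}}{4 e^{2}} + \frac{3 \sin{\left(2 \right)}}{4 e^{2}} + \frac{3 \cos{\left(1 \right)}}{4 e}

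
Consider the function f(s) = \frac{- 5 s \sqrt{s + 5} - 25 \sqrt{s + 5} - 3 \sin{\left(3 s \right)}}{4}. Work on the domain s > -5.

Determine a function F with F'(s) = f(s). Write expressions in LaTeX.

An antiderivative is F(s) = - \frac{s^{2} \sqrt{s + 5}}{2} - 5 s \sqrt{s + 5} - \frac{25 \sqrt{s + 5}}{2} + \frac{\cos{\left(3 s \right)}}{4}.

Whatever form F(s) takes, F'(s) = f(s) is non-negotiable.
Check: d/ds[- \frac{s^{2} \sqrt{s + 5}}{2} - 5 s \sqrt{s + 5} - \frac{25 \sqrt{s + 5}}{2} + \frac{\cos{\left(3 s \right)}}{4}] = \frac{- 5 s^{2} - 50 s - 3 \sqrt{s + 5} \sin{\left(3 s \right)} - 125}{4 \sqrt{s + 5}}, which equals f(s).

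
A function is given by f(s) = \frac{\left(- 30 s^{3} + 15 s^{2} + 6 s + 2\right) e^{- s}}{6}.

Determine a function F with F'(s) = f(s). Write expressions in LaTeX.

An antiderivative is F(s) = \frac{\left(30 s^{3} + 75 s^{2} + 144 s + 142\right) e^{- s}}{6}.

f has the shape u'v + uv' for u = 5 s^{3} + \frac{25 s^{2}}{2} + 24 s + \frac{71}{3} and v = e^{- s} — it is the derivative of the product u*v.
Check: d/ds[\frac{\left(30 s^{3} + 75 s^{2} + 144 s + 142\right) e^{- s}}{6}] = \frac{\left(- 30 s^{3} + 15 s^{2} + 6 s + 2\right) e^{- s}}{6} = f(s).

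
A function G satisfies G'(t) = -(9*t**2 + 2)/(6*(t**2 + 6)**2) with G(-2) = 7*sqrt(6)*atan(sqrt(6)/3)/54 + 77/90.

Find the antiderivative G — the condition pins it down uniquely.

G(t) = 13*t/(18*t**2 + 108) - 7*sqrt(6)*atan(sqrt(6)*t/6)/54 + 1

Any candidate G(t) must reproduce the stated G'(t) exactly.
A general antiderivative is 13*t/(18*t**2 + 108) - 7*sqrt(6)*atan(sqrt(6)*t/6)/54 + C.
The condition gives C = 7*sqrt(6)*atan(sqrt(6)/3)/54 + 77/90 - (-13/90 + 7*sqrt(6)*atan(sqrt(6)/3)/54) = 1.
So G(t) = 13*t/(18*t**2 + 108) - 7*sqrt(6)*atan(sqrt(6)*t/6)/54 + 1.
Check: d/dt[13*t/(18*t**2 + 108) - 7*sqrt(6)*atan(sqrt(6)*t/6)/54 + 1] = (-9*t**2 - 2)/(6*t**4 + 72*t**2 + 216), which equals G'(t).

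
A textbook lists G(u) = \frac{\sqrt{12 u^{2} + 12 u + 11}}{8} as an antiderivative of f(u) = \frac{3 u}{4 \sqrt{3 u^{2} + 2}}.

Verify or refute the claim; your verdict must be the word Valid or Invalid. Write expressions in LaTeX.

d/du[G] = \frac{6 u + 3}{4 \sqrt{12 u^{2} + 12 u + 11}}
d/du[G] - f(u) = \frac{6 u \sqrt{3 u^{2} + 2} - 3 u \sqrt{12 u^{2} + 12 u + 11} + 3 \sqrt{3 u^{2} + 2}}{4 \sqrt{3 u^{2} + 2} \sqrt{12 u^{2} + 12 u + 11}} != 0.

Invalid: d/du[G] - f = \frac{6 u \sqrt{3 u^{2} + 2} - 3 u \sqrt{12 u^{2} + 12 u + 11} + 3 \sqrt{3 u^{2} + 2}}{4 \sqrt{3 u^{2} + 2} \sqrt{12 u^{2} + 12 u + 11}}, which is not 0.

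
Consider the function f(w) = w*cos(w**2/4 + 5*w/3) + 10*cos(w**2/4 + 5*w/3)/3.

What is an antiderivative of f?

The substitution u = w**2/4 + 5*w/3 works: f is exactly (dF/du)*(du/dw) for that inner function.
Check: d/dw[2*sin(w**2/4 + 5*w/3)] = w*cos(w**2/4 + 5*w/3) + 10*cos(w**2/4 + 5*w/3)/3 = f(w).

An antiderivative is F(w) = 2*sin(w**2/4 + 5*w/3).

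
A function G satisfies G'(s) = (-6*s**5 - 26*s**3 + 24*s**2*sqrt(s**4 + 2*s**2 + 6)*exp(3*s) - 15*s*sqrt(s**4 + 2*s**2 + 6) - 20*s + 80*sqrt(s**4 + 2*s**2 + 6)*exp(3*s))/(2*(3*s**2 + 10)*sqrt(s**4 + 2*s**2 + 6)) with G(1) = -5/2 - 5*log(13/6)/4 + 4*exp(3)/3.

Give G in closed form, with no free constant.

G(s) = -sqrt(s**4 + 2*s**2 + 6)/2 + 4*exp(3*s)/3 - 5*log(s**2/2 + 5/3)/4 - 1

Recover the given G'(s) by differentiating a candidate G(s); any mismatch rules it out.
A general antiderivative is -sqrt(s**4 + 2*s**2 + 6)/2 + 4*exp(3*s)/3 - 5*log(s**2/2 + 5/3)/4 + C.
The condition gives C = -5/2 - 5*log(13/6)/4 + 4*exp(3)/3 - (-3/2 - 5*log(13/6)/4 + 4*exp(3)/3) = -1.
So G(s) = -sqrt(s**4 + 2*s**2 + 6)/2 + 4*exp(3*s)/3 - 5*log(s**2/2 + 5/3)/4 - 1.
Check: d/ds[-sqrt(s**4 + 2*s**2 + 6)/2 + 4*exp(3*s)/3 - 5*log(s**2/2 + 5/3)/4 - 1] = (-6*s**5 - 26*s**3 + 24*s**2*sqrt(s**4 + 2*s**2 + 6)*exp(3*s) - 15*s*sqrt(s**4 + 2*s**2 + 6) - 20*s + 80*sqrt(s**4 + 2*s**2 + 6)*exp(3*s))/(6*s**2*sqrt(s**4 + 2*s**2 + 6) + 20*sqrt(s**4 + 2*s**2 + 6)), which equals G'(s).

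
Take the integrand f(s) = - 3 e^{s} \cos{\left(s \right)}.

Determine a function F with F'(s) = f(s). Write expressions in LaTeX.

An antiderivative is F(s) = - \frac{3 e^{s} \sin{\left(s \right)}}{2} - \frac{3 e^{s} \cos{\left(s \right)}}{2}.

A first test for any F(s): its s-derivative must equal f(s) identically.
Check: d/ds[- \frac{3 e^{s} \sin{\left(s \right)}}{2} - \frac{3 e^{s} \cos{\left(s \right)}}{2}] = - 3 e^{s} \cos{\left(s \right)} = f(s).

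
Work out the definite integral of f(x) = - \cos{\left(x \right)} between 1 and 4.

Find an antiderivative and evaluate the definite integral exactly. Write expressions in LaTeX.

Antiderivative: F(x) = - \sin{\left(x \right)}; value = - \sin{\left(4 \right)} + \sin{\left(1 \right)}

Whatever form F(x) takes, F'(x) = f(x) is non-negotiable.
F(x) = - \sin{\left(x \right)} is an antiderivative of f.
Check: d/dx[- \sin{\left(x \right)}] = - \cos{\left(x \right)} = f(x).
F(4) = - \sin{\left(4 \right)}; F(1) = - \sin{\left(1 \right)}.
Integral = F(4) - F(1) = - \sin{\left(4 \right)} + \sin{\left(1 \right)}.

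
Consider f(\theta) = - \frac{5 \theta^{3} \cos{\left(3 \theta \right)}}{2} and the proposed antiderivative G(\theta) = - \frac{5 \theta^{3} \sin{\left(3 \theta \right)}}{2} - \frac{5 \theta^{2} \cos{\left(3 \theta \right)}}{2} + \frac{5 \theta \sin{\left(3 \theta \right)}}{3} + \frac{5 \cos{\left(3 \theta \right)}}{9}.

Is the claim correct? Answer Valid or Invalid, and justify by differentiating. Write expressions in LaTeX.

d/d\theta[G] = - \frac{15 \theta^{3} \cos{\left(3 \theta \right)}}{2}
d/d\theta[G] - f(\theta) = - 5 \theta^{3} \cos{\left(3 \theta \right)} != 0.

Invalid: d/d\theta[G] - f = - 5 \theta^{3} \cos{\left(3 \theta \right)}, which is not 0.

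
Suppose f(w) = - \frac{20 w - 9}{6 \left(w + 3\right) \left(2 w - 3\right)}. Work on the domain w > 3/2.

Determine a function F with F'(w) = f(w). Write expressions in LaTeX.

An antiderivative is F(w) = - \frac{7 \log{\left(w - \frac{3}{2} \right)}}{18} - \frac{23 \log{\left(w + 3 \right)}}{18}.

The denominator factors as 6 \left(w + 3\right) \left(2 w - 3\right); partial fractions split f into directly integrable pieces: - \frac{7}{9 \left(2 w - 3\right)} - \frac{23}{18 \left(w + 3\right)}.
Check: d/dw[- \frac{7 \log{\left(w - \frac{3}{2} \right)}}{18} - \frac{23 \log{\left(w + 3 \right)}}{18}] = \frac{9 - 20 w}{12 w^{2} + 18 w - 54}, which equals f(w).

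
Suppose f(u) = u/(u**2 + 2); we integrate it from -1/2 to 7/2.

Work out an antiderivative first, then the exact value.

The substitution w = u**2 + 2 works: f is exactly (dF/dw)*(dw/du) for that inner function.
F(u) = log(u**2 + 2)/2 is an antiderivative of f.
Check: d/du[log(u**2 + 2)/2] = u/(u**2 + 2) = f(u).
F(7/2) = log(57/4)/2; F(-1/2) = log(9/4)/2.
Integral = F(7/2) - F(-1/2) = -log(9/4)/2 + log(57/4)/2.

Antiderivative: F(u) = log(u**2 + 2)/2; value = -log(9/4)/2 + log(57/4)/2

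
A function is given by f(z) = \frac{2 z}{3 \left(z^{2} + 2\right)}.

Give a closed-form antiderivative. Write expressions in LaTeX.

An antiderivative is F(z) = \frac{\log{\left(\frac{3 z^{2}}{2} + 3 \right)}}{3}.

f matches the chain-rule pattern g'(h)*h' with inner function h(z) = \frac{3 z^{2}}{2} + 3; substituting u = h(z) collapses the integral.
Check: d/dz[\frac{\log{\left(\frac{3 z^{2}}{2} + 3 \right)}}{3}] = \frac{2 z}{3 z^{2} + 6}, which equals f(z).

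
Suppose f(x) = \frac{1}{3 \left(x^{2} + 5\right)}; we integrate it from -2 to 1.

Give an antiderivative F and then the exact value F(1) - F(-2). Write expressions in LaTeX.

Antiderivative: F(x) = \frac{\sqrt{5} \operatorname{atan}{\left(\frac{\sqrt{5} x}{5} \right)}}{15}; value = \frac{\sqrt{5} \operatorname{atan}{\left(\frac{\sqrt{5}}{5} \right)}}{15} + \frac{\sqrt{5} \operatorname{atan}{\left(\frac{2 \sqrt{5}}{5} \right)}}{15}

A candidate is checked by its d/dx: the result must match f(x).
F(x) = \frac{\sqrt{5} \operatorname{atan}{\left(\frac{\sqrt{5} x}{5} \right)}}{15} is an antiderivative of f.
Check: d/dx[\frac{\sqrt{5} \operatorname{atan}{\left(\frac{\sqrt{5} x}{5} \right)}}{15}] = \frac{1}{3 x^{2} + 15}, which equals f(x).
F(1) = \frac{\sqrt{5} \operatorname{atan}{\left(\frac{\sqrt{5}}{5} \right)}}{15}; F(-2) = - \frac{\sqrt{5} \operatorname{atan}{\left(\frac{2 \sqrt{5}}{5} \right)}}{15}.
Integral = F(1) - F(-2) = \frac{\sqrt{5} \operatorname{atan}{\left(\frac{\sqrt{5}}{5} \right)}}{15} + \frac{\sqrt{5} \operatorname{atan}{\left(\frac{2 \sqrt{5}}{5} \right)}}{15}.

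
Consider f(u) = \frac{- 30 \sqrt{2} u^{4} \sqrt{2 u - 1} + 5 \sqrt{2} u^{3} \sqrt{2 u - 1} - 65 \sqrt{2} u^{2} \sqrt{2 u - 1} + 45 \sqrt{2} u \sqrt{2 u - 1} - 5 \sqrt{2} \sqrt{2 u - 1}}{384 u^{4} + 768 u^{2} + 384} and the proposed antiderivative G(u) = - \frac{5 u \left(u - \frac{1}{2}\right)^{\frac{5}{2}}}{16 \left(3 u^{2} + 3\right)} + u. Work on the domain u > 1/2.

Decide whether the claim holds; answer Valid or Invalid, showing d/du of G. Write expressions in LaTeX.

Invalid: d/du[G] - f = 1, which is not 0.

d/du[G] = \frac{- 30 u^{4} \sqrt{2 u - 1} + 192 \sqrt{2} u^{4} + 5 u^{3} \sqrt{2 u - 1} - 65 u^{2} \sqrt{2 u - 1} + 384 \sqrt{2} u^{2} + 45 u \sqrt{2 u - 1} - 5 \sqrt{2 u - 1} + 192 \sqrt{2}}{192 \sqrt{2} u^{4} + 384 \sqrt{2} u^{2} + 192 \sqrt{2}}
d/du[G] - f(u) = 1 != 0.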